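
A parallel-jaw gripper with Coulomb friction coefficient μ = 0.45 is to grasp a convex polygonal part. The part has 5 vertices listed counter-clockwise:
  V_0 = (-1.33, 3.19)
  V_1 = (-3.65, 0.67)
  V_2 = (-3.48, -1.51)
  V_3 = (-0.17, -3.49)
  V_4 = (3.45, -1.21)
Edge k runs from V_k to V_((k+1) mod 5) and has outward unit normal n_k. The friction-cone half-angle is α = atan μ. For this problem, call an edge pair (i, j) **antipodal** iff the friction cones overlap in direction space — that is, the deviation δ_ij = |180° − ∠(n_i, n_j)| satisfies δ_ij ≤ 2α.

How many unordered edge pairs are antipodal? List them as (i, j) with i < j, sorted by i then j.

count = 3; pairs: (0,3), (1,4), (2,4)

α = atan 0.45 = 24.23°;  2α = 48.46°
n_0 = (-0.7357, +0.6773)
n_1 = (-0.9970, -0.0777)
n_2 = (-0.5134, -0.8582)
n_3 = (+0.5329, -0.8462)
n_4 = (+0.6773, +0.7357)
  (0,1): δ = 132.91°  ·
  (0,2): δ = 78.25°  ·
  (0,3): δ = 15.16°  ✓
  (0,4): δ = 90.00°  ·
  (1,2): δ = 125.35°  ·
  (1,3): δ = 62.25°  ·
  (1,4): δ = 42.91°  ✓
  (2,3): δ = 116.91°  ·
  (2,4): δ = 11.74°  ✓
  (3,4): δ = 74.83°  ·
antipodal pairs: 3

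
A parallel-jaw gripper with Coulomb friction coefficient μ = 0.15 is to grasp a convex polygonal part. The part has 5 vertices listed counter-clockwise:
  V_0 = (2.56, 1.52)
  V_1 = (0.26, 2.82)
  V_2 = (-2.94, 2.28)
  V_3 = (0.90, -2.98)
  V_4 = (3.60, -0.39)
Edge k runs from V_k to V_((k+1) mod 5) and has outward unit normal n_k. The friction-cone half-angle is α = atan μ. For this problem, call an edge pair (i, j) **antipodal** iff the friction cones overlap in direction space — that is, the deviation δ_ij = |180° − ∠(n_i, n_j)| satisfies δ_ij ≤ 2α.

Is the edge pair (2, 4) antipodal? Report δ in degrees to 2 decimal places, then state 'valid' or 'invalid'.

α = atan 0.15 = 8.53°;  2α = 17.06°
edge 2: e_2 = (+3.84, -5.26);  n_2 = (-0.8077, -0.5896)
edge 4: e_4 = (-1.04, +1.91);  n_4 = (+0.8782, +0.4782)
∠(n_2, n_4) = 172.44°
δ = |180° − 172.44°| = 7.56°
7.56° ≤ 2α = 17.06°  →  valid

δ = 7.56°, valid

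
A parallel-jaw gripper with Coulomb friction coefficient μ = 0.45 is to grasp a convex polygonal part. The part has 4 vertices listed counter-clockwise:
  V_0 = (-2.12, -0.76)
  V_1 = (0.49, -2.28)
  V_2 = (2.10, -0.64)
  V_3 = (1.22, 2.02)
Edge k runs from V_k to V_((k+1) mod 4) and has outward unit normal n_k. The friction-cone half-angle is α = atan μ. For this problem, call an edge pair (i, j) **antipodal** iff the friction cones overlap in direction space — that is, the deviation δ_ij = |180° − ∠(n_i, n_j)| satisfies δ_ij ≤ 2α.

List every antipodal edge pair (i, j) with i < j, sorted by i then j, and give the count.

α = atan 0.45 = 24.23°;  2α = 48.46°
n_0 = (-0.5033, -0.8641)
n_1 = (+0.7136, -0.7005)
n_2 = (+0.9494, +0.3141)
n_3 = (-0.6397, +0.7686)
  (0,1): δ = 104.26°  ·
  (0,2): δ = 41.48°  ✓
  (0,3): δ = 69.99°  ·
  (1,2): δ = 117.22°  ·
  (1,3): δ = 5.76°  ✓
  (2,3): δ = 68.53°  ·
antipodal pairs: 2

count = 2; pairs: (0,2), (1,3)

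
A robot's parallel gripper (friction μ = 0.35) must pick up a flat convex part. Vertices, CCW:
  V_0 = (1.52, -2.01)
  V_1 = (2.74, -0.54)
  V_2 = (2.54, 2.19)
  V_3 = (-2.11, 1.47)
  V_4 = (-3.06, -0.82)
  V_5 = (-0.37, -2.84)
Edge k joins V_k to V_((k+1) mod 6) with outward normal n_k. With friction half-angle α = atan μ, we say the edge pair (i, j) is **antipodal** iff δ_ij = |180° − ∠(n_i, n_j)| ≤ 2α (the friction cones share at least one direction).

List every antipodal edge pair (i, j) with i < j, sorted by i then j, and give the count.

α = atan 0.35 = 19.29°;  2α = 38.58°
n_0 = (+0.7695, -0.6386)
n_1 = (+0.9973, +0.0731)
n_2 = (-0.1530, +0.9882)
n_3 = (-0.9237, +0.3832)
n_4 = (-0.6005, -0.7996)
n_5 = (+0.4021, -0.9156)
  (0,1): δ = 136.12°  ·
  (0,2): δ = 41.51°  ·
  (0,3): δ = 17.16°  ✓
  (0,4): δ = 92.79°  ·
  (0,5): δ = 153.40°  ·
  (1,2): δ = 85.39°  ·
  (1,3): δ = 26.72°  ✓
  (1,4): δ = 48.91°  ·
  (1,5): δ = 109.52°  ·
  (2,3): δ = 121.33°  ·
  (2,4): δ = 45.71°  ·
  (2,5): δ = 14.91°  ✓
  (3,4): δ = 104.37°  ·
  (3,5): δ = 43.76°  ·
  (4,5): δ = 119.39°  ·
antipodal pairs: 3

count = 3; pairs: (0,3), (1,3), (2,5)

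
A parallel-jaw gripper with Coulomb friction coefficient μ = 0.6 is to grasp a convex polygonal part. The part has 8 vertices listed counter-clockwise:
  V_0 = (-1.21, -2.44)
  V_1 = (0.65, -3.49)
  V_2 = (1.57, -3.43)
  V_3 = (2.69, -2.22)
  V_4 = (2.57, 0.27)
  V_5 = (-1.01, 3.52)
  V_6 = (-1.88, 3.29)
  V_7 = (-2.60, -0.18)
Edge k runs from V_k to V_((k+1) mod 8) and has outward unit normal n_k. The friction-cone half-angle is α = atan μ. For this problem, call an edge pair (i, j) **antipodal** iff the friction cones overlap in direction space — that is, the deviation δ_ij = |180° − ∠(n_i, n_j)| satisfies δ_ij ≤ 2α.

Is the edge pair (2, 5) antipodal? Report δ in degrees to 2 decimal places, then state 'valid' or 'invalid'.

α = atan 0.6 = 30.96°;  2α = 61.93°
edge 2: e_2 = (+1.12, +1.21);  n_2 = (+0.7339, -0.6793)
edge 5: e_5 = (-0.87, -0.23);  n_5 = (-0.2556, +0.9668)
∠(n_2, n_5) = 147.60°
δ = |180° − 147.60°| = 32.40°
32.40° ≤ 2α = 61.93°  →  valid

δ = 32.40°, valid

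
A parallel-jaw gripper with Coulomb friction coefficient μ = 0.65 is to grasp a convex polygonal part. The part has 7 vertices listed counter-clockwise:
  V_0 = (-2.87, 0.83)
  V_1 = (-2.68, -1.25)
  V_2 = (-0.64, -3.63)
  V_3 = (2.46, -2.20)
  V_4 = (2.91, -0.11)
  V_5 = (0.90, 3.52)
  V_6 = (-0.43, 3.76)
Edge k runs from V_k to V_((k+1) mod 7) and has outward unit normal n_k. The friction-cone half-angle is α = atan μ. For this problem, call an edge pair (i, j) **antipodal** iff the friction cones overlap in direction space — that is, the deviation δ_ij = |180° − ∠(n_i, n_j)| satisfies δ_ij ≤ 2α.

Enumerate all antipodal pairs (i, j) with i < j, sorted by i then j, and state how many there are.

count = 8; pairs: (0,3), (0,4), (1,3), (1,4), (1,5), (2,5), (2,6), (3,6)

α = atan 0.65 = 33.02°;  2α = 66.05°
n_0 = (-0.9959, -0.0910)
n_1 = (-0.7593, -0.6508)
n_2 = (+0.4189, -0.9080)
n_3 = (+0.9776, -0.2105)
n_4 = (+0.8748, +0.4844)
n_5 = (+0.1776, +0.9841)
n_6 = (-0.7684, +0.6399)
  (0,1): δ = 144.62°  ·
  (0,2): δ = 70.46°  ·
  (0,3): δ = 17.37°  ✓
  (0,4): δ = 23.75°  ✓
  (0,5): δ = 74.55°  ·
  (0,6): δ = 134.99°  ·
  (1,2): δ = 105.84°  ·
  (1,3): δ = 52.75°  ✓
  (1,4): δ = 11.63°  ✓
  (1,5): δ = 39.17°  ✓
  (1,6): δ = 99.61°  ·
  (2,3): δ = 126.91°  ·
  (2,4): δ = 85.79°  ·
  (2,5): δ = 34.99°  ✓
  (2,6): δ = 25.45°  ✓
  (3,4): δ = 138.87°  ·
  (3,5): δ = 88.08°  ·
  (3,6): δ = 27.64°  ✓
  (4,5): δ = 129.20°  ·
  (4,6): δ = 68.76°  ·
  (5,6): δ = 119.56°  ·
antipodal pairs: 8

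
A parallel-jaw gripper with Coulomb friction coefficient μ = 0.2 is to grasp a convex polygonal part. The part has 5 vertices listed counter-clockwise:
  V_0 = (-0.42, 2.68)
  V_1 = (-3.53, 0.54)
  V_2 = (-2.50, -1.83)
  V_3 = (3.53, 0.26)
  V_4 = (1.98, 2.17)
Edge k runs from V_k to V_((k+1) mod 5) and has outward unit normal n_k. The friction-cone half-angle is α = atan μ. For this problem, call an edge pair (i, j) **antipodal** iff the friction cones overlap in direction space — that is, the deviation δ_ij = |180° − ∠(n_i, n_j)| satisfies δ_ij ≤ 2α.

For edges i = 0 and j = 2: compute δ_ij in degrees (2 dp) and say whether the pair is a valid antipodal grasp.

δ = 15.42°, valid

α = atan 0.2 = 11.31°;  2α = 22.62°
edge 0: e_0 = (-3.11, -2.14);  n_0 = (-0.5669, +0.8238)
edge 2: e_2 = (+6.03, +2.09);  n_2 = (+0.3275, -0.9449)
∠(n_0, n_2) = 164.58°
δ = |180° − 164.58°| = 15.42°
15.42° ≤ 2α = 22.62°  →  valid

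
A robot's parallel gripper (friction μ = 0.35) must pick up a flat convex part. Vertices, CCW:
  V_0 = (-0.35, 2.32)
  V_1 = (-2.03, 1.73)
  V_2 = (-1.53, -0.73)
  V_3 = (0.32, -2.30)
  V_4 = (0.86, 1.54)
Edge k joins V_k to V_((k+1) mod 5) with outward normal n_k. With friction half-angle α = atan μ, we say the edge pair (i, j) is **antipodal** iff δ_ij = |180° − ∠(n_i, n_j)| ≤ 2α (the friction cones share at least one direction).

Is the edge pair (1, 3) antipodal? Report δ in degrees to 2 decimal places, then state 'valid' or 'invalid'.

δ = 19.49°, valid

α = atan 0.35 = 19.29°;  2α = 38.58°
edge 1: e_1 = (+0.50, -2.46);  n_1 = (-0.9800, -0.1992)
edge 3: e_3 = (+0.54, +3.84);  n_3 = (+0.9903, -0.1393)
∠(n_1, n_3) = 160.51°
δ = |180° − 160.51°| = 19.49°
19.49° ≤ 2α = 38.58°  →  valid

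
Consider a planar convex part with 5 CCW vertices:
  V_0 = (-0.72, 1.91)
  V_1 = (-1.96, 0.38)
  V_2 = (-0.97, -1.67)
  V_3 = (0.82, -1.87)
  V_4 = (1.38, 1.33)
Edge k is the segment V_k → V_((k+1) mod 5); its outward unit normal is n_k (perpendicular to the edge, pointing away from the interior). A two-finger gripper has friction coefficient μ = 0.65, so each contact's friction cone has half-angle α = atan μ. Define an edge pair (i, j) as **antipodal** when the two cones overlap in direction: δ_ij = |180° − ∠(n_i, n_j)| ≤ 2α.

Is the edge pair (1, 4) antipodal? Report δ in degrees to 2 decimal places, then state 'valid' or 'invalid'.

δ = 48.78°, valid

α = atan 0.65 = 33.02°;  2α = 66.05°
edge 1: e_1 = (+0.99, -2.05);  n_1 = (-0.9005, -0.4349)
edge 4: e_4 = (-2.10, +0.58);  n_4 = (+0.2662, +0.9639)
∠(n_1, n_4) = 131.22°
δ = |180° − 131.22°| = 48.78°
48.78° ≤ 2α = 66.05°  →  valid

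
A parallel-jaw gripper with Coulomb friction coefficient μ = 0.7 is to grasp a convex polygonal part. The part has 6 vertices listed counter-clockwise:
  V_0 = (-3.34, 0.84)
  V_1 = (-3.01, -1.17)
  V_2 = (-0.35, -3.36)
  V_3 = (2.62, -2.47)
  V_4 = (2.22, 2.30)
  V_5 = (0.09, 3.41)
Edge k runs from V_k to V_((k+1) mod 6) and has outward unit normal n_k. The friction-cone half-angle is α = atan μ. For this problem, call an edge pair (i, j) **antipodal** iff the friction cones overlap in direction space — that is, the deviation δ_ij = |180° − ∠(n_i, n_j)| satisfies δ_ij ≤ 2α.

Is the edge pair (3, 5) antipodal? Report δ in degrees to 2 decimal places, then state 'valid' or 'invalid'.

δ = 57.95°, valid

α = atan 0.7 = 34.99°;  2α = 69.98°
edge 3: e_3 = (-0.40, +4.77);  n_3 = (+0.9965, +0.0836)
edge 5: e_5 = (-3.43, -2.57);  n_5 = (-0.5996, +0.8003)
∠(n_3, n_5) = 122.05°
δ = |180° − 122.05°| = 57.95°
57.95° ≤ 2α = 69.98°  →  valid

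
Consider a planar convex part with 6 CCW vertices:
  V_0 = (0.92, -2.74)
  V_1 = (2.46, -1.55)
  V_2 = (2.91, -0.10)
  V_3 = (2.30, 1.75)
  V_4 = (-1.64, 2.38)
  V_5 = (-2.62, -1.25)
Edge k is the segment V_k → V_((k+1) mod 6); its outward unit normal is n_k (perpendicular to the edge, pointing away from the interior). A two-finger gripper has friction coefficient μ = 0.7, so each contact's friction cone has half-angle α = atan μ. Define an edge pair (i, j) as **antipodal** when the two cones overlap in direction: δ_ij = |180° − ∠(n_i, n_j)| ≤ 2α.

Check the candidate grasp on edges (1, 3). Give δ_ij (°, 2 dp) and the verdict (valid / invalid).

δ = 81.84°, invalid

α = atan 0.7 = 34.99°;  2α = 69.98°
edge 1: e_1 = (+0.45, +1.45);  n_1 = (+0.9551, -0.2964)
edge 3: e_3 = (-3.94, +0.63);  n_3 = (+0.1579, +0.9875)
∠(n_1, n_3) = 98.16°
δ = |180° − 98.16°| = 81.84°
81.84° > 2α = 69.98°  →  invalid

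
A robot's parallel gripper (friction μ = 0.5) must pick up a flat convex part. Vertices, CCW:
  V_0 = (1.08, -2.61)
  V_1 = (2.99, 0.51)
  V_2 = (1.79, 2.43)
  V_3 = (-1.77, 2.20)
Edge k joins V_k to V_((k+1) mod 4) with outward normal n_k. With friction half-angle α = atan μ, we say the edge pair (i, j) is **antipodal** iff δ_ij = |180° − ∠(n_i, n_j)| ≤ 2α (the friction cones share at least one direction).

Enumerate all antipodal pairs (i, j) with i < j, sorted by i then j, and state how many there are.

count = 1; pairs: (1,3)

α = atan 0.5 = 26.57°;  2α = 53.13°
n_0 = (+0.8529, -0.5221)
n_1 = (+0.8480, +0.5300)
n_2 = (-0.0645, +0.9979)
n_3 = (-0.8603, -0.5098)
  (0,1): δ = 116.52°  ·
  (0,2): δ = 54.83°  ·
  (0,3): δ = 62.12°  ·
  (1,2): δ = 118.31°  ·
  (1,3): δ = 1.36°  ✓
  (2,3): δ = 63.05°  ·
antipodal pairs: 1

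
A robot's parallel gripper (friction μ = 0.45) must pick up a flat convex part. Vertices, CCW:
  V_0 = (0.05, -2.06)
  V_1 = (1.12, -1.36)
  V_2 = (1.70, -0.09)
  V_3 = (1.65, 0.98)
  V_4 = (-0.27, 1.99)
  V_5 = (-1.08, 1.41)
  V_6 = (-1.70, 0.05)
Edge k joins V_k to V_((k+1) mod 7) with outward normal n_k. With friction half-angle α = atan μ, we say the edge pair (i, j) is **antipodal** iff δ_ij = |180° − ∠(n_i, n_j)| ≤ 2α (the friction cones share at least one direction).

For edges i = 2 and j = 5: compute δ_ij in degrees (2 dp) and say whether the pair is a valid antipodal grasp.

α = atan 0.45 = 24.23°;  2α = 48.46°
edge 2: e_2 = (-0.05, +1.07);  n_2 = (+0.9989, +0.0467)
edge 5: e_5 = (-0.62, -1.36);  n_5 = (-0.9099, +0.4148)
∠(n_2, n_5) = 152.82°
δ = |180° − 152.82°| = 27.18°
27.18° ≤ 2α = 48.46°  →  valid

δ = 27.18°, valid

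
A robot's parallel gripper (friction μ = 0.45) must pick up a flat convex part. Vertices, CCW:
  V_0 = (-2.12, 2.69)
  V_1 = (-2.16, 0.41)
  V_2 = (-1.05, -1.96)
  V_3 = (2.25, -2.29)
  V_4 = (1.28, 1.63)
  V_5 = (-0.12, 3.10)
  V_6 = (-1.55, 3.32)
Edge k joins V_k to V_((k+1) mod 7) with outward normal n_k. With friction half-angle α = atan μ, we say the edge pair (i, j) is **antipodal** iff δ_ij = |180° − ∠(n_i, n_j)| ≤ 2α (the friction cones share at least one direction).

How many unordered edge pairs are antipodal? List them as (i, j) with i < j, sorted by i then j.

α = atan 0.45 = 24.23°;  2α = 48.46°
n_0 = (-0.9998, +0.0175)
n_1 = (-0.9056, -0.4241)
n_2 = (-0.0995, -0.9950)
n_3 = (+0.9707, +0.2402)
n_4 = (+0.7241, +0.6897)
n_5 = (+0.1521, +0.9884)
n_6 = (-0.7415, +0.6709)
  (0,1): δ = 153.90°  ·
  (0,2): δ = 94.71°  ·
  (0,3): δ = 14.90°  ✓
  (0,4): δ = 44.61°  ✓
  (0,5): δ = 82.26°  ·
  (0,6): δ = 138.87°  ·
  (1,2): δ = 120.81°  ·
  (1,3): δ = 11.20°  ✓
  (1,4): δ = 18.51°  ✓
  (1,5): δ = 56.16°  ·
  (1,6): δ = 112.77°  ·
  (2,3): δ = 70.39°  ·
  (2,4): δ = 40.69°  ✓
  (2,5): δ = 3.04°  ✓
  (2,6): δ = 53.57°  ·
  (3,4): δ = 150.30°  ·
  (3,5): δ = 112.64°  ·
  (3,6): δ = 56.04°  ·
  (4,5): δ = 142.35°  ·
  (4,6): δ = 85.74°  ·
  (5,6): δ = 123.39°  ·
antipodal pairs: 6

count = 6; pairs: (0,3), (0,4), (1,3), (1,4), (2,4), (2,5)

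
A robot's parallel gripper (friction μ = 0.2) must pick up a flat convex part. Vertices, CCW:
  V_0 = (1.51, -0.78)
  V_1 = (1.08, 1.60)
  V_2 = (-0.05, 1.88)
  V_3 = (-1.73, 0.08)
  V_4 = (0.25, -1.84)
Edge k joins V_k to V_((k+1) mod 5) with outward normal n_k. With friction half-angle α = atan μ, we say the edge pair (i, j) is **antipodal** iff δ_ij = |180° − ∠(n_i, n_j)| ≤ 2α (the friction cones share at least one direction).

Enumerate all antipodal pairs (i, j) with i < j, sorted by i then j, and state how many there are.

α = atan 0.2 = 11.31°;  2α = 22.62°
n_0 = (+0.9841, +0.1778)
n_1 = (+0.2405, +0.9706)
n_2 = (-0.7311, +0.6823)
n_3 = (-0.6961, -0.7179)
n_4 = (+0.6438, -0.7652)
  (0,1): δ = 114.16°  ·
  (0,2): δ = 53.27°  ·
  (0,3): δ = 35.64°  ·
  (0,4): δ = 119.83°  ·
  (1,2): δ = 119.11°  ·
  (1,3): δ = 30.20°  ·
  (1,4): δ = 53.99°  ·
  (2,3): δ = 91.09°  ·
  (2,4): δ = 6.90°  ✓
  (3,4): δ = 95.81°  ·
antipodal pairs: 1

count = 1; pairs: (2,4)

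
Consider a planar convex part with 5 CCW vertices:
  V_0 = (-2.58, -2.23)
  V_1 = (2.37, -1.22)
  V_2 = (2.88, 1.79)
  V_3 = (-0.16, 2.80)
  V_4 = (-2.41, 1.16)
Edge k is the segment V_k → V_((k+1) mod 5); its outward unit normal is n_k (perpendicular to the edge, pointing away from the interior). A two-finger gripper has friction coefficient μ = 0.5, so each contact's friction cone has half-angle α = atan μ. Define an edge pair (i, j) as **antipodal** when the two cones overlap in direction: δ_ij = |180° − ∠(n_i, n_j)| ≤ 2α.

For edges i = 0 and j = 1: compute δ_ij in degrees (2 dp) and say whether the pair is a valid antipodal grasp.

α = atan 0.5 = 26.57°;  2α = 53.13°
edge 0: e_0 = (+4.95, +1.01);  n_0 = (+0.1999, -0.9798)
edge 1: e_1 = (+0.51, +3.01);  n_1 = (+0.9859, -0.1671)
∠(n_0, n_1) = 68.85°
δ = |180° − 68.85°| = 111.15°
111.15° > 2α = 53.13°  →  invalid

δ = 111.15°, invalid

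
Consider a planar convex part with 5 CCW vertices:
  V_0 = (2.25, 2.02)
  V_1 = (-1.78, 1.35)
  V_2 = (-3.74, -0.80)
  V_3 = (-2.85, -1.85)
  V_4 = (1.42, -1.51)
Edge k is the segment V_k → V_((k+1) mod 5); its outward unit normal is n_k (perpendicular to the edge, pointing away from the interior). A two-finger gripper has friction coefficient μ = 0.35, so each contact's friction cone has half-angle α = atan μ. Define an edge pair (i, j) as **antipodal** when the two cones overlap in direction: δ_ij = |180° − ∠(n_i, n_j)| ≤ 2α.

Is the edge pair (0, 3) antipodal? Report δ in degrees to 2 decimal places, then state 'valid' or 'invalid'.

δ = 4.89°, valid

α = atan 0.35 = 19.29°;  2α = 38.58°
edge 0: e_0 = (-4.03, -0.67);  n_0 = (-0.1640, +0.9865)
edge 3: e_3 = (+4.27, +0.34);  n_3 = (+0.0794, -0.9968)
∠(n_0, n_3) = 175.11°
δ = |180° − 175.11°| = 4.89°
4.89° ≤ 2α = 38.58°  →  valid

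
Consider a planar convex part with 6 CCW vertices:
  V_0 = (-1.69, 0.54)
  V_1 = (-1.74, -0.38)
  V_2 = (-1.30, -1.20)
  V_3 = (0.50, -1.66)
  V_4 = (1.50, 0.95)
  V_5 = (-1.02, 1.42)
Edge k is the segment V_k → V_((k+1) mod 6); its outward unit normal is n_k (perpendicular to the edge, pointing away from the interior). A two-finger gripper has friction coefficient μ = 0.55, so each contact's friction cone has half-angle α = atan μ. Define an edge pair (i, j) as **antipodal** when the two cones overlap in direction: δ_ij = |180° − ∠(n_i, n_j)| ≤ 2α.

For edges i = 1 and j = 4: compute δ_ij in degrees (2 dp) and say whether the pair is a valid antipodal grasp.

α = atan 0.55 = 28.81°;  2α = 57.62°
edge 1: e_1 = (+0.44, -0.82);  n_1 = (-0.8812, -0.4728)
edge 4: e_4 = (-2.52, +0.47);  n_4 = (+0.1833, +0.9830)
∠(n_1, n_4) = 128.78°
δ = |180° − 128.78°| = 51.22°
51.22° ≤ 2α = 57.62°  →  valid

δ = 51.22°, valid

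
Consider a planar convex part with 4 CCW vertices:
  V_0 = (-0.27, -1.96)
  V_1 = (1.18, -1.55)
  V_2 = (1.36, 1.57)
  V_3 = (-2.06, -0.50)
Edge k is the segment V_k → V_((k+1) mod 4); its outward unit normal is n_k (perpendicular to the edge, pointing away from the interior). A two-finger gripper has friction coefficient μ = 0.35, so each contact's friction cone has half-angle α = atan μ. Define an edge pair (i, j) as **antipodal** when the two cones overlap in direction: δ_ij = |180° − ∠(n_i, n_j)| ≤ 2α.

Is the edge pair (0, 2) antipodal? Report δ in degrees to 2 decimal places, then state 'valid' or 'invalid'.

α = atan 0.35 = 19.29°;  2α = 38.58°
edge 0: e_0 = (+1.45, +0.41);  n_0 = (+0.2721, -0.9623)
edge 2: e_2 = (-3.42, -2.07);  n_2 = (-0.5178, +0.8555)
∠(n_0, n_2) = 164.60°
δ = |180° − 164.60°| = 15.40°
15.40° ≤ 2α = 38.58°  →  valid

δ = 15.40°, valid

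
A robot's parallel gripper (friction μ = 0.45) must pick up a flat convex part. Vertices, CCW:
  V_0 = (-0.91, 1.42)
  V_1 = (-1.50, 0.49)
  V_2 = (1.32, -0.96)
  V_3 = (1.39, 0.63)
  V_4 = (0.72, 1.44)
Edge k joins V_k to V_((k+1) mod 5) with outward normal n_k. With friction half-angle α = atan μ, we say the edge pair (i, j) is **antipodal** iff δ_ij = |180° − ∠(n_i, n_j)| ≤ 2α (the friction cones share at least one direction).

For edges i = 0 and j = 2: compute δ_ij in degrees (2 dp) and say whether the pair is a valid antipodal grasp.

α = atan 0.45 = 24.23°;  2α = 48.46°
edge 0: e_0 = (-0.59, -0.93);  n_0 = (-0.8444, +0.5357)
edge 2: e_2 = (+0.07, +1.59);  n_2 = (+0.9990, -0.0440)
∠(n_0, n_2) = 150.13°
δ = |180° − 150.13°| = 29.87°
29.87° ≤ 2α = 48.46°  →  valid

δ = 29.87°, valid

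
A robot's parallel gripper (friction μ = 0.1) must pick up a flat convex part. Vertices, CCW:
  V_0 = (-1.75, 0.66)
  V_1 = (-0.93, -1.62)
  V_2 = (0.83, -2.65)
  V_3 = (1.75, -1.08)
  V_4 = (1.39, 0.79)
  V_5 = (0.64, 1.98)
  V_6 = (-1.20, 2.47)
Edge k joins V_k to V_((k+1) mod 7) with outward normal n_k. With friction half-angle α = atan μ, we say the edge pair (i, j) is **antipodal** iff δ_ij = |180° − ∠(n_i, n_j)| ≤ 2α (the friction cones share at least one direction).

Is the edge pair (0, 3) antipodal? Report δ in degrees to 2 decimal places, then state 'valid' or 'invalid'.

α = atan 0.1 = 5.71°;  2α = 11.42°
edge 0: e_0 = (+0.82, -2.28);  n_0 = (-0.9410, -0.3384)
edge 3: e_3 = (-0.36, +1.87);  n_3 = (+0.9820, +0.1890)
∠(n_0, n_3) = 171.12°
δ = |180° − 171.12°| = 8.88°
8.88° ≤ 2α = 11.42°  →  valid

δ = 8.88°, valid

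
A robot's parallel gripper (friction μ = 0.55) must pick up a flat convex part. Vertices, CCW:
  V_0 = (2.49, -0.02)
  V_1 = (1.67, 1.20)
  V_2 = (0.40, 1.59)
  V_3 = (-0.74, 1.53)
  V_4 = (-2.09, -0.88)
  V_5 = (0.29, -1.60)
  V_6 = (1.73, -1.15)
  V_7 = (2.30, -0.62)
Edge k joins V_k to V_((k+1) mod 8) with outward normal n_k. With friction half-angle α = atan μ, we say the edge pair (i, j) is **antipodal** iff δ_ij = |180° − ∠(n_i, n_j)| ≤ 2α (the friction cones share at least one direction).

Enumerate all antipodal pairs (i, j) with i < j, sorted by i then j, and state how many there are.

count = 9; pairs: (0,4), (1,4), (1,5), (2,4), (2,5), (2,6), (3,5), (3,6), (3,7)

α = atan 0.55 = 28.81°;  2α = 57.62°
n_0 = (+0.8300, +0.5578)
n_1 = (+0.2936, +0.9559)
n_2 = (-0.0526, +0.9986)
n_3 = (-0.8724, +0.4887)
n_4 = (-0.2896, -0.9572)
n_5 = (+0.2983, -0.9545)
n_6 = (+0.6809, -0.7323)
n_7 = (+0.9533, -0.3019)
  (0,1): δ = 140.98°  ·
  (0,2): δ = 120.89°  ·
  (0,3): δ = 63.16°  ·
  (0,4): δ = 39.26°  ✓
  (0,5): δ = 73.45°  ·
  (0,6): δ = 99.01°  ·
  (0,7): δ = 128.52°  ·
  (1,2): δ = 159.92°  ·
  (1,3): δ = 102.19°  ·
  (1,4): δ = 0.24°  ✓
  (1,5): δ = 34.43°  ✓
  (1,6): δ = 59.99°  ·
  (1,7): δ = 89.50°  ·
  (2,3): δ = 122.27°  ·
  (2,4): δ = 19.84°  ✓
  (2,5): δ = 14.34°  ✓
  (2,6): δ = 39.90°  ✓
  (2,7): δ = 69.42°  ·
  (3,4): δ = 77.58°  ·
  (3,5): δ = 43.39°  ✓
  (3,6): δ = 17.83°  ✓
  (3,7): δ = 11.68°  ✓
  (4,5): δ = 145.81°  ·
  (4,6): δ = 120.25°  ·
  (4,7): δ = 90.74°  ·
  (5,6): δ = 154.44°  ·
  (5,7): δ = 124.93°  ·
  (6,7): δ = 150.49°  ·
antipodal pairs: 9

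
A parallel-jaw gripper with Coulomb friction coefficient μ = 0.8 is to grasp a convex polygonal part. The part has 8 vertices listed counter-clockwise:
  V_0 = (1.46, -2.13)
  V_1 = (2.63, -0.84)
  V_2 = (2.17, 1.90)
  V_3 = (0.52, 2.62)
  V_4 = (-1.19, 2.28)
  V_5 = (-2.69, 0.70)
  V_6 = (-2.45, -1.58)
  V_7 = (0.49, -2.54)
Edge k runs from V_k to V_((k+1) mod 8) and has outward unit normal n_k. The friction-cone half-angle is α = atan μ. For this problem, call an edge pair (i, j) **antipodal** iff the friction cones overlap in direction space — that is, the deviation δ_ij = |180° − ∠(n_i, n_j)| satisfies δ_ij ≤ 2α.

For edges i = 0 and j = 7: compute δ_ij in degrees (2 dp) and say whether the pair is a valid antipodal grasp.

δ = 155.12°, invalid

α = atan 0.8 = 38.66°;  2α = 77.32°
edge 0: e_0 = (+1.17, +1.29);  n_0 = (+0.7407, -0.6718)
edge 7: e_7 = (+0.97, +0.41);  n_7 = (+0.3893, -0.9211)
∠(n_0, n_7) = 24.88°
δ = |180° − 24.88°| = 155.12°
155.12° > 2α = 77.32°  →  invalid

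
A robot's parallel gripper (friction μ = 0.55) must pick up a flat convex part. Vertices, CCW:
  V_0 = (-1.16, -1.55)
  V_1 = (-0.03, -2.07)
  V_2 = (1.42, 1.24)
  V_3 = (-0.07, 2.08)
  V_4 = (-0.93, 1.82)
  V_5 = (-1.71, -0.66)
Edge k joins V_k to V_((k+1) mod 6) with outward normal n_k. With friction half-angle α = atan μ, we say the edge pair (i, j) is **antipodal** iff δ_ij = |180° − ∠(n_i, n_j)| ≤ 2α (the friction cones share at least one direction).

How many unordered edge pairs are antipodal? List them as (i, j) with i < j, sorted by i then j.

count = 6; pairs: (0,2), (0,3), (1,3), (1,4), (1,5), (2,5)

α = atan 0.55 = 28.81°;  2α = 57.62°
n_0 = (-0.4180, -0.9084)
n_1 = (+0.9160, -0.4013)
n_2 = (+0.4911, +0.8711)
n_3 = (-0.2894, +0.9572)
n_4 = (-0.9539, +0.3000)
n_5 = (-0.8507, -0.5257)
  (0,1): δ = 88.95°  ·
  (0,2): δ = 4.70°  ✓
  (0,3): δ = 41.53°  ✓
  (0,4): δ = 97.25°  ·
  (0,5): δ = 146.43°  ·
  (1,2): δ = 95.76°  ·
  (1,3): δ = 49.52°  ✓
  (1,4): δ = 6.20°  ✓
  (1,5): δ = 55.37°  ✓
  (2,3): δ = 133.77°  ·
  (2,4): δ = 78.05°  ·
  (2,5): δ = 28.87°  ✓
  (3,4): δ = 124.28°  ·
  (3,5): δ = 75.11°  ·
  (4,5): δ = 130.83°  ·
antipodal pairs: 6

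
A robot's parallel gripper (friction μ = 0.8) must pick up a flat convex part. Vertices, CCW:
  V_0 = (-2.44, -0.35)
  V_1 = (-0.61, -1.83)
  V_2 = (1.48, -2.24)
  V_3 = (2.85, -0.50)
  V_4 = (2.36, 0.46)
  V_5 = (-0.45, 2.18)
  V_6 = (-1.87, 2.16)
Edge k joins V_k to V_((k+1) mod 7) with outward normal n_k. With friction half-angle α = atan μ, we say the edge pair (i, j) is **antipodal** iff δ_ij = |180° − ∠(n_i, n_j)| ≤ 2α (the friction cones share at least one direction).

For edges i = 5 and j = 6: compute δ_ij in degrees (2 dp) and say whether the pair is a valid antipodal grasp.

α = atan 0.8 = 38.66°;  2α = 77.32°
edge 5: e_5 = (-1.42, -0.02);  n_5 = (-0.0141, +0.9999)
edge 6: e_6 = (-0.57, -2.51);  n_6 = (-0.9752, +0.2215)
∠(n_5, n_6) = 76.40°
δ = |180° − 76.40°| = 103.60°
103.60° > 2α = 77.32°  →  invalid

δ = 103.60°, invalid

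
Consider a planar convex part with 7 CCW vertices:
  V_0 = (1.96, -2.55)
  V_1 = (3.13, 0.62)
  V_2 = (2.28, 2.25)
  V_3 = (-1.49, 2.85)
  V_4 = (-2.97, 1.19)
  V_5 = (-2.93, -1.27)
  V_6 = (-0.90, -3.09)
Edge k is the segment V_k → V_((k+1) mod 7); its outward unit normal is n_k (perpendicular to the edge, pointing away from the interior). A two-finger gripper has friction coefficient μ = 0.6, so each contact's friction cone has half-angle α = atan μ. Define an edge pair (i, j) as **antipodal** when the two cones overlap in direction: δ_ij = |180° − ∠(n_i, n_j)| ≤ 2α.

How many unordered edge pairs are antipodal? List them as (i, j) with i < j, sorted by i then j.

α = atan 0.6 = 30.96°;  2α = 61.93°
n_0 = (+0.9381, -0.3463)
n_1 = (+0.8867, +0.4624)
n_2 = (+0.1572, +0.9876)
n_3 = (-0.7464, +0.6655)
n_4 = (-0.9999, -0.0163)
n_5 = (-0.6675, -0.7446)
n_6 = (+0.1855, -0.9826)
  (0,1): δ = 132.20°  ·
  (0,2): δ = 78.78°  ·
  (0,3): δ = 21.46°  ✓
  (0,4): δ = 21.19°  ✓
  (0,5): δ = 68.38°  ·
  (0,6): δ = 120.95°  ·
  (1,2): δ = 126.58°  ·
  (1,3): δ = 69.26°  ·
  (1,4): δ = 26.61°  ✓
  (1,5): δ = 20.58°  ✓
  (1,6): δ = 73.15°  ·
  (2,3): δ = 122.68°  ·
  (2,4): δ = 80.03°  ·
  (2,5): δ = 32.84°  ✓
  (2,6): δ = 19.74°  ✓
  (3,4): δ = 137.35°  ·
  (3,5): δ = 90.16°  ·
  (3,6): δ = 37.59°  ✓
  (4,5): δ = 132.81°  ·
  (4,6): δ = 80.24°  ·
  (5,6): δ = 127.43°  ·
antipodal pairs: 7

count = 7; pairs: (0,3), (0,4), (1,4), (1,5), (2,5), (2,6), (3,6)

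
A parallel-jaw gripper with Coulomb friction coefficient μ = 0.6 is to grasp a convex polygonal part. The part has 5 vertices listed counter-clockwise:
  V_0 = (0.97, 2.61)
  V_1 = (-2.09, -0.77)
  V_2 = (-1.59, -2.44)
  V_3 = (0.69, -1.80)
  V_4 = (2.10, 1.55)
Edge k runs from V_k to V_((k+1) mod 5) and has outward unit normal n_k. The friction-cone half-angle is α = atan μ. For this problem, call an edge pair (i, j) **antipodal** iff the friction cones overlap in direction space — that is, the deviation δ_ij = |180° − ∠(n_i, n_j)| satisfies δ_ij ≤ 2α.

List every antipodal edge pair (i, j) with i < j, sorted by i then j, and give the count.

α = atan 0.6 = 30.96°;  2α = 61.93°
n_0 = (-0.7413, +0.6711)
n_1 = (-0.9580, -0.2868)
n_2 = (+0.2703, -0.9628)
n_3 = (+0.9217, -0.3879)
n_4 = (+0.6842, +0.7293)
  (0,1): δ = 121.18°  ·
  (0,2): δ = 32.17°  ✓
  (0,3): δ = 19.33°  ✓
  (0,4): δ = 88.99°  ·
  (1,2): δ = 90.99°  ·
  (1,3): δ = 39.49°  ✓
  (1,4): δ = 30.16°  ✓
  (2,3): δ = 128.51°  ·
  (2,4): δ = 58.85°  ✓
  (3,4): δ = 110.34°  ·
antipodal pairs: 5

count = 5; pairs: (0,2), (0,3), (1,3), (1,4), (2,4)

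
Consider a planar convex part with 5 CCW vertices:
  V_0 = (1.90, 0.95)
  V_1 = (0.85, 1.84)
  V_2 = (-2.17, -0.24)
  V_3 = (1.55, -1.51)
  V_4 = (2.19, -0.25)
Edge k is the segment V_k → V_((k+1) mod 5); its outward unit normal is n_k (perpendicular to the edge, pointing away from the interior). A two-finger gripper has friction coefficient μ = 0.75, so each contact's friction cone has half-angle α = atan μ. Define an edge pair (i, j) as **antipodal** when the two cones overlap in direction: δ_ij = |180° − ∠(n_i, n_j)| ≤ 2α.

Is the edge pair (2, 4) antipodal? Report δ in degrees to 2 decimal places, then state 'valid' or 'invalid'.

δ = 57.56°, valid

α = atan 0.75 = 36.87°;  2α = 73.74°
edge 2: e_2 = (+3.72, -1.27);  n_2 = (-0.3231, -0.9464)
edge 4: e_4 = (-0.29, +1.20);  n_4 = (+0.9720, +0.2349)
∠(n_2, n_4) = 122.44°
δ = |180° − 122.44°| = 57.56°
57.56° ≤ 2α = 73.74°  →  valid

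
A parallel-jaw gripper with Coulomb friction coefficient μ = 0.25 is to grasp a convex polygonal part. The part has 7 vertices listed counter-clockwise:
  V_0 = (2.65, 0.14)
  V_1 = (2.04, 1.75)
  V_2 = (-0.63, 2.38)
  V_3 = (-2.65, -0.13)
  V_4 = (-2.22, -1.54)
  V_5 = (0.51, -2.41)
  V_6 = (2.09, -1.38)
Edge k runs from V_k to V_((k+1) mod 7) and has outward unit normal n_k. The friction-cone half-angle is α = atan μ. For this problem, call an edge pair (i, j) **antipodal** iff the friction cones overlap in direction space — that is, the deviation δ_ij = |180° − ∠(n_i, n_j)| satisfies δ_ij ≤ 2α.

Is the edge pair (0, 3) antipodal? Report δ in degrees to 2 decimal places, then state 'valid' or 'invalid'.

δ = 3.79°, valid

α = atan 0.25 = 14.04°;  2α = 28.07°
edge 0: e_0 = (-0.61, +1.61);  n_0 = (+0.9351, +0.3543)
edge 3: e_3 = (+0.43, -1.41);  n_3 = (-0.9565, -0.2917)
∠(n_0, n_3) = 176.21°
δ = |180° − 176.21°| = 3.79°
3.79° ≤ 2α = 28.07°  →  valid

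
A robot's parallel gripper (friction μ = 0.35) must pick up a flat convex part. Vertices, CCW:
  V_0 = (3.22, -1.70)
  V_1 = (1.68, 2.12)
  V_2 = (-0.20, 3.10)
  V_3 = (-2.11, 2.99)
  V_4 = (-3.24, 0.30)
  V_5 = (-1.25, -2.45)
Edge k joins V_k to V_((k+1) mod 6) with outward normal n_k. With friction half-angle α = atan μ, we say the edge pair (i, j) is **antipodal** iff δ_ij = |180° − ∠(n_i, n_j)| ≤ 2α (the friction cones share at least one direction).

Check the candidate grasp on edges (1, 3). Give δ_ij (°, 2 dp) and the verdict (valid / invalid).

α = atan 0.35 = 19.29°;  2α = 38.58°
edge 1: e_1 = (-1.88, +0.98);  n_1 = (+0.4622, +0.8868)
edge 3: e_3 = (-1.13, -2.69);  n_3 = (-0.9220, +0.3873)
∠(n_1, n_3) = 94.75°
δ = |180° − 94.75°| = 85.25°
85.25° > 2α = 38.58°  →  invalid

δ = 85.25°, invalid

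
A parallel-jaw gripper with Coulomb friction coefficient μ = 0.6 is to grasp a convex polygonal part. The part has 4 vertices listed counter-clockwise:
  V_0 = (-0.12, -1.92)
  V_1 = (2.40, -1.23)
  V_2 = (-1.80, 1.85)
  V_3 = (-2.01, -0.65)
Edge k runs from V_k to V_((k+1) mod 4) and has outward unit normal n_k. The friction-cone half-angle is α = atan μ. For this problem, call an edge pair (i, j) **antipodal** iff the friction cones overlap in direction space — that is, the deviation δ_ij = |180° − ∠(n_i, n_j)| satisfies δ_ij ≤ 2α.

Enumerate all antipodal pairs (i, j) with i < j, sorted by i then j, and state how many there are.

count = 3; pairs: (0,1), (1,2), (1,3)

α = atan 0.6 = 30.96°;  2α = 61.93°
n_0 = (+0.2641, -0.9645)
n_1 = (+0.5914, +0.8064)
n_2 = (-0.9965, +0.0837)
n_3 = (-0.5577, -0.8300)
  (0,1): δ = 51.57°  ✓
  (0,2): δ = 69.89°  ·
  (0,3): δ = 130.79°  ·
  (1,2): δ = 58.55°  ✓
  (1,3): δ = 2.35°  ✓
  (2,3): δ = 119.10°  ·
antipodal pairs: 3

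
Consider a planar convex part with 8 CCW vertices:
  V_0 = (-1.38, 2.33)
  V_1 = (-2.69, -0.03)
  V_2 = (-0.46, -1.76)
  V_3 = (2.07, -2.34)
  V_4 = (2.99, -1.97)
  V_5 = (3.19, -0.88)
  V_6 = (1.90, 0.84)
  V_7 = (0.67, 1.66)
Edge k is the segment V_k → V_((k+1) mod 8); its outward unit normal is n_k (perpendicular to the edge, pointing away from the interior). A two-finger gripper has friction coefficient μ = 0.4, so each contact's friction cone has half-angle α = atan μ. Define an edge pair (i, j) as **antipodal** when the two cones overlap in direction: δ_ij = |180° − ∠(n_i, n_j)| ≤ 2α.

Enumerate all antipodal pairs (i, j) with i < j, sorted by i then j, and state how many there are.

α = atan 0.4 = 21.80°;  2α = 43.60°
n_0 = (-0.8743, +0.4853)
n_1 = (-0.6130, -0.7901)
n_2 = (-0.2235, -0.9747)
n_3 = (+0.3731, -0.9278)
n_4 = (+0.9836, -0.1805)
n_5 = (+0.8000, +0.6000)
n_6 = (+0.5547, +0.8321)
n_7 = (+0.3107, +0.9505)
  (0,1): δ = 98.77°  ·
  (0,2): δ = 73.88°  ·
  (0,3): δ = 39.06°  ✓
  (0,4): δ = 18.64°  ✓
  (0,5): δ = 65.90°  ·
  (0,6): δ = 85.34°  ·
  (0,7): δ = 100.94°  ·
  (1,2): δ = 155.11°  ·
  (1,3): δ = 120.29°  ·
  (1,4): δ = 62.59°  ·
  (1,5): δ = 15.33°  ✓
  (1,6): δ = 4.11°  ✓
  (1,7): δ = 19.70°  ✓
  (2,3): δ = 145.18°  ·
  (2,4): δ = 87.49°  ·
  (2,5): δ = 40.22°  ✓
  (2,6): δ = 20.78°  ✓
  (2,7): δ = 5.19°  ✓
  (3,4): δ = 122.31°  ·
  (3,5): δ = 75.04°  ·
  (3,6): δ = 55.60°  ·
  (3,7): δ = 40.01°  ✓
  (4,5): δ = 132.73°  ·
  (4,6): δ = 113.29°  ·
  (4,7): δ = 97.70°  ·
  (5,6): δ = 160.56°  ·
  (5,7): δ = 144.97°  ·
  (6,7): δ = 164.41°  ·
antipodal pairs: 9

count = 9; pairs: (0,3), (0,4), (1,5), (1,6), (1,7), (2,5), (2,6), (2,7), (3,7)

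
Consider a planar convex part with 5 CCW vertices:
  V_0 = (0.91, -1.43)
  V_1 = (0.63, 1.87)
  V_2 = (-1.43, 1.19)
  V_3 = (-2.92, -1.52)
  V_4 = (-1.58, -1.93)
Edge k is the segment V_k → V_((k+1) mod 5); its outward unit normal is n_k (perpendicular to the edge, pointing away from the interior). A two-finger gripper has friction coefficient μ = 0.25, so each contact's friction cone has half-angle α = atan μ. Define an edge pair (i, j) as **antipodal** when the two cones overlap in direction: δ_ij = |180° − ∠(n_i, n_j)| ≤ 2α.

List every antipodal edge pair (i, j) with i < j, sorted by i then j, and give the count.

α = atan 0.25 = 14.04°;  2α = 28.07°
n_0 = (+0.9964, +0.0845)
n_1 = (-0.3135, +0.9496)
n_2 = (-0.8763, +0.4818)
n_3 = (-0.2926, -0.9562)
n_4 = (+0.1969, -0.9804)
  (0,1): δ = 76.58°  ·
  (0,2): δ = 33.65°  ·
  (0,3): δ = 68.14°  ·
  (0,4): δ = 96.50°  ·
  (1,2): δ = 137.07°  ·
  (1,3): δ = 35.28°  ·
  (1,4): δ = 6.91°  ✓
  (2,3): δ = 78.21°  ·
  (2,4): δ = 49.84°  ·
  (3,4): δ = 151.63°  ·
antipodal pairs: 1

count = 1; pairs: (1,4)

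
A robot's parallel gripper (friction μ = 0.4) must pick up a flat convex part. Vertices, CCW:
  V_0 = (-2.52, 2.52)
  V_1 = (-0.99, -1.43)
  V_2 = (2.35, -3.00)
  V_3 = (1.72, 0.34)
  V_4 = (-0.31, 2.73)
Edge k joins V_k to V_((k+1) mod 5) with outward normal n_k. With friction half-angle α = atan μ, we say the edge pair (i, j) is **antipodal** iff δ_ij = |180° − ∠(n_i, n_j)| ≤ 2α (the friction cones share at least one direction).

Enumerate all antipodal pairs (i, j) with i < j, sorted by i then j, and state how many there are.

count = 4; pairs: (0,2), (0,3), (1,3), (1,4)

α = atan 0.4 = 21.80°;  2α = 43.60°
n_0 = (-0.9325, -0.3612)
n_1 = (-0.4254, -0.9050)
n_2 = (+0.9827, +0.1854)
n_3 = (+0.7622, +0.6474)
n_4 = (-0.0946, +0.9955)
  (0,1): δ = 136.35°  ·
  (0,2): δ = 10.49°  ✓
  (0,3): δ = 19.17°  ✓
  (0,4): δ = 74.25°  ·
  (1,2): δ = 54.14°  ·
  (1,3): δ = 24.48°  ✓
  (1,4): δ = 30.60°  ✓
  (2,3): δ = 150.34°  ·
  (2,4): δ = 95.25°  ·
  (3,4): δ = 124.92°  ·
antipodal pairs: 4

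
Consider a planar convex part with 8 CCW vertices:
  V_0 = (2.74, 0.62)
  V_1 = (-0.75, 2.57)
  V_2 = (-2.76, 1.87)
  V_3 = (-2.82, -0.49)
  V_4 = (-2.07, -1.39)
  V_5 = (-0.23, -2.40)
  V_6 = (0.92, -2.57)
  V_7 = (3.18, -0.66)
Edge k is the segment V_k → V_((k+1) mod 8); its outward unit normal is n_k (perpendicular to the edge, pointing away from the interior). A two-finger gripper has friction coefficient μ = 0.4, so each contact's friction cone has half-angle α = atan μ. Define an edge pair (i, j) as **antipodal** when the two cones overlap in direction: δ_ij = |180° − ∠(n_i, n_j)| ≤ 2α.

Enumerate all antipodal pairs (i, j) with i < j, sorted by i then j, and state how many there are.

count = 8; pairs: (0,3), (0,4), (0,5), (1,5), (1,6), (2,7), (3,7), (4,7)

α = atan 0.4 = 21.80°;  2α = 43.60°
n_0 = (+0.4878, +0.8730)
n_1 = (-0.3289, +0.9444)
n_2 = (-0.9997, +0.0254)
n_3 = (-0.7682, -0.6402)
n_4 = (-0.4812, -0.8766)
n_5 = (-0.1462, -0.9892)
n_6 = (+0.6455, -0.7638)
n_7 = (+0.9457, +0.3251)
  (0,1): δ = 131.61°  ·
  (0,2): δ = 62.26°  ·
  (0,3): δ = 21.00°  ✓
  (0,4): δ = 0.43°  ✓
  (0,5): δ = 20.78°  ✓
  (0,6): δ = 69.40°  ·
  (0,7): δ = 138.16°  ·
  (1,2): δ = 110.66°  ·
  (1,3): δ = 69.40°  ·
  (1,4): δ = 47.96°  ·
  (1,5): δ = 27.61°  ✓
  (1,6): δ = 21.00°  ✓
  (1,7): δ = 89.77°  ·
  (2,3): δ = 138.74°  ·
  (2,4): δ = 117.31°  ·
  (2,5): δ = 96.95°  ·
  (2,6): δ = 48.34°  ·
  (2,7): δ = 20.43°  ✓
  (3,4): δ = 158.57°  ·
  (3,5): δ = 138.21°  ·
  (3,6): δ = 89.60°  ·
  (3,7): δ = 20.84°  ✓
  (4,5): δ = 159.65°  ·
  (4,6): δ = 111.03°  ·
  (4,7): δ = 42.27°  ✓
  (5,6): δ = 131.39°  ·
  (5,7): δ = 62.62°  ·
  (6,7): δ = 111.23°  ·
antipodal pairs: 8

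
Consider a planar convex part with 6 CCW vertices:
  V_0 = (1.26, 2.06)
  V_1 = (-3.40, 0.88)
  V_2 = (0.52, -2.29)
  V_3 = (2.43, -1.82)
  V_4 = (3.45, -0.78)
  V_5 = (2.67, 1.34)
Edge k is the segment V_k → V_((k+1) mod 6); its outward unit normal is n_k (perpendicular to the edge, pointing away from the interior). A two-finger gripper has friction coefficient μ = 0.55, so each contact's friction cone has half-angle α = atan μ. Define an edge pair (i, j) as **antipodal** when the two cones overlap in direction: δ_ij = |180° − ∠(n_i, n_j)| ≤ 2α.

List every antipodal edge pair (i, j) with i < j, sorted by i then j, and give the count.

α = atan 0.55 = 28.81°;  2α = 57.62°
n_0 = (-0.2455, +0.9694)
n_1 = (-0.6288, -0.7776)
n_2 = (+0.2389, -0.9710)
n_3 = (+0.7139, -0.7002)
n_4 = (+0.9385, +0.3453)
n_5 = (+0.4548, +0.8906)
  (0,1): δ = 53.17°  ✓
  (0,2): δ = 0.39°  ✓
  (0,3): δ = 31.35°  ✓
  (0,4): δ = 95.99°  ·
  (0,5): δ = 138.74°  ·
  (1,2): δ = 127.21°  ·
  (1,3): δ = 95.48°  ·
  (1,4): δ = 30.84°  ✓
  (1,5): δ = 11.91°  ✓
  (2,3): δ = 148.27°  ·
  (2,4): δ = 83.62°  ·
  (2,5): δ = 40.87°  ✓
  (3,4): δ = 115.36°  ·
  (3,5): δ = 72.61°  ·
  (4,5): δ = 137.25°  ·
antipodal pairs: 6

count = 6; pairs: (0,1), (0,2), (0,3), (1,4), (1,5), (2,5)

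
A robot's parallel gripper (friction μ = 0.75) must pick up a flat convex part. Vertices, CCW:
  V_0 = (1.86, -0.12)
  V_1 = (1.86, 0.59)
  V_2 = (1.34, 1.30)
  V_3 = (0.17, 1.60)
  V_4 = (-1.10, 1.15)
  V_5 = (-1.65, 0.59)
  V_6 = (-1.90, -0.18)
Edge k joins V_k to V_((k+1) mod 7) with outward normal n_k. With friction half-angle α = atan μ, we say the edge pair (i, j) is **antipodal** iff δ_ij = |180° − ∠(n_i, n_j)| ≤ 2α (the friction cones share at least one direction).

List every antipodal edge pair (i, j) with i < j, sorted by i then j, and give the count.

count = 9; pairs: (0,3), (0,4), (0,5), (1,5), (1,6), (2,6), (3,6), (4,6), (5,6)

α = atan 0.75 = 36.87°;  2α = 73.74°
n_0 = (+1.0000, -0.0000)
n_1 = (+0.8068, +0.5909)
n_2 = (+0.2484, +0.9687)
n_3 = (-0.3340, +0.9426)
n_4 = (-0.7134, +0.7007)
n_5 = (-0.9511, +0.3088)
n_6 = (+0.0160, -0.9999)
  (0,1): δ = 143.78°  ·
  (0,2): δ = 104.38°  ·
  (0,3): δ = 70.49°  ✓
  (0,4): δ = 44.48°  ✓
  (0,5): δ = 17.99°  ✓
  (0,6): δ = 90.91°  ·
  (1,2): δ = 140.60°  ·
  (1,3): δ = 106.71°  ·
  (1,4): δ = 80.70°  ·
  (1,5): δ = 54.21°  ✓
  (1,6): δ = 54.70°  ✓
  (2,3): δ = 146.11°  ·
  (2,4): δ = 120.10°  ·
  (2,5): δ = 93.61°  ·
  (2,6): δ = 15.30°  ✓
  (3,4): δ = 153.99°  ·
  (3,5): δ = 127.50°  ·
  (3,6): δ = 18.60°  ✓
  (4,5): δ = 153.50°  ·
  (4,6): δ = 44.60°  ✓
  (5,6): δ = 71.10°  ✓
antipodal pairs: 9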